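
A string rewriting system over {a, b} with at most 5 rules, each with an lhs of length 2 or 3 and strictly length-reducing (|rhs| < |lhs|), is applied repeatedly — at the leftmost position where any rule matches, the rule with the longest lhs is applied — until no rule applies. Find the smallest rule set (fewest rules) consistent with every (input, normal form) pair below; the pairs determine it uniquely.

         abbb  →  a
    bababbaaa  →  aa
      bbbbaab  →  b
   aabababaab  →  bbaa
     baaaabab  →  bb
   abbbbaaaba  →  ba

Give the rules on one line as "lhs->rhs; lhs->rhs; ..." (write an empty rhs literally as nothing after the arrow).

  | abbb => abb => ab => a
  | bababbaaa => babbaaa => bbaaa => bbb => aa
  | bbbbaab => aabaab => aaaab => bab => b
  | aabababaab => aaababaab => bbabaab => bbaab => bbaa

aaa->b; ab->a; bab->b; bbb->aa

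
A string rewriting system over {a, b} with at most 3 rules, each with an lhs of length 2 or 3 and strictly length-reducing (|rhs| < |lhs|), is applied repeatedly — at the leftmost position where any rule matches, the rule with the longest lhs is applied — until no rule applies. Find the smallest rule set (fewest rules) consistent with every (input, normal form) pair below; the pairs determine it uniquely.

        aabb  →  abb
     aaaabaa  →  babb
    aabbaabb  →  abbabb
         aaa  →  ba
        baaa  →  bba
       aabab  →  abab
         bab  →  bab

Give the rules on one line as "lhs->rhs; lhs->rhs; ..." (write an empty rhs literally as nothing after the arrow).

aa->b; aab->ab

  | aabb => abb
  | aaaabaa => baabaa => babaa => babb
  | aabbaabb => abbaabb => abbabb
  | aaa => ba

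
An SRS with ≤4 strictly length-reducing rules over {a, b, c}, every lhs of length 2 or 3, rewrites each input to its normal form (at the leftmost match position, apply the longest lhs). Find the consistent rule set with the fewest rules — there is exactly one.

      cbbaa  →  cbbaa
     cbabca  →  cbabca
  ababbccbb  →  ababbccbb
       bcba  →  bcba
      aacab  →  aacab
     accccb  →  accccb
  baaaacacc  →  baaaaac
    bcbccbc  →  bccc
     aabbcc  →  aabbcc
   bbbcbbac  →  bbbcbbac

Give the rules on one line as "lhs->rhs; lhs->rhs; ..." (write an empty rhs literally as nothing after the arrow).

acb->cc; cac->a; cbc->a

  | cbbaa
  | cbabca
  | ababbccbb
  | bcba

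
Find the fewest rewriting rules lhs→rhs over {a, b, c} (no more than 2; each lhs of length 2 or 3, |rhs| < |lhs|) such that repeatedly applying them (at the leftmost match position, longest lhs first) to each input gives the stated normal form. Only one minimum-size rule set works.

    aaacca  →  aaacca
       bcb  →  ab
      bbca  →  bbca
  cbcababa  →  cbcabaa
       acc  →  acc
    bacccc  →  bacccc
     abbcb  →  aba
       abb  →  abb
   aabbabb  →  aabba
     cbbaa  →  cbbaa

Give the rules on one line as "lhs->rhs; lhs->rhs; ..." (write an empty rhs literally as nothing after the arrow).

bab->ba; bcb->ab

  | aaacca
  | bcb => ab
  | bbca
  | cbcababa => cbcabaa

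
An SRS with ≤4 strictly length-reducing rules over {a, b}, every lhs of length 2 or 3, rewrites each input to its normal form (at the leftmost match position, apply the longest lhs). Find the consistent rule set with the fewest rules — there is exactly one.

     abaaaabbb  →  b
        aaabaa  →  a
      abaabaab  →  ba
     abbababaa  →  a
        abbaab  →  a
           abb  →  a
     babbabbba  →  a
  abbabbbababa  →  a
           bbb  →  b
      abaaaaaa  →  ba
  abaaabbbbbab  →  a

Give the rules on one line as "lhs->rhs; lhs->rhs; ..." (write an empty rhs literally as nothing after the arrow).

  | abaaaabbb => baaaabbb => baaabbb => baabbb => babb => bbb => ab => b
  | aaabaa => aabaa => aaa => aa => a
  | abaabaab => baabaab => baaab => baab => ba
  | abbababaa => bbababaa => aababaa => aabaa => aaa => aa => a

aa->a; aab->a; ab->b; bb->a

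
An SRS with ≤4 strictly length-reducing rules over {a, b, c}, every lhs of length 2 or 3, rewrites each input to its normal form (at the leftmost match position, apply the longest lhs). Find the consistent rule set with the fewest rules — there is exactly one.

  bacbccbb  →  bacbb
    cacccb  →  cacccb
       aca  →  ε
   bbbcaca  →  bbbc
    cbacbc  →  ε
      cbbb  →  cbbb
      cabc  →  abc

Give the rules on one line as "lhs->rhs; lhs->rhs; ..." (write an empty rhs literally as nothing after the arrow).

aca->; cab->ab; cba->; cbc->

  | bacbccbb => bacbb
  | cacccb
  | aca => ε
  | bbbcaca => bbbc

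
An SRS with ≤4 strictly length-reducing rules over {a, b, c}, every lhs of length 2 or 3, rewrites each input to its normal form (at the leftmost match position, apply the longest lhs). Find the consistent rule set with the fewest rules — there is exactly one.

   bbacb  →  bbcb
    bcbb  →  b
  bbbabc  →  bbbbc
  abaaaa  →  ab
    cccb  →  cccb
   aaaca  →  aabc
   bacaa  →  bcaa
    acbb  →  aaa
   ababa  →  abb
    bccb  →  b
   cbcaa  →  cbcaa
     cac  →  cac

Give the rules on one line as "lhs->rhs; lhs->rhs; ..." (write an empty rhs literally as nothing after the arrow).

aca->bc; ba->b; bcc->; cbb->aa

  | bbacb => bbcb
  | bcbb => baa => ba => b
  | bbbabc => bbbbc
  | abaaaa => abaaa => abaa => aba => ab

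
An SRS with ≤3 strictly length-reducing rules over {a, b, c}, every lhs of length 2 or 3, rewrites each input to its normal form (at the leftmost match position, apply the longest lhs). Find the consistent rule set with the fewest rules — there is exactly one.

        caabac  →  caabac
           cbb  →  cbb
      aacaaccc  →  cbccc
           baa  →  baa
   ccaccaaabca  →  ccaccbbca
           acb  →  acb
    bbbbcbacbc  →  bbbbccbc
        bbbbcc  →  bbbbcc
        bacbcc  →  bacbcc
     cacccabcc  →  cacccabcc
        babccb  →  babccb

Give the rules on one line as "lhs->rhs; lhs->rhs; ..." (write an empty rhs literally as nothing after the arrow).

  | caabac
  | cbb
  | aacaaccc => caaaccc => cbccc
  | baa

aaa->b; aac->ca; cba->c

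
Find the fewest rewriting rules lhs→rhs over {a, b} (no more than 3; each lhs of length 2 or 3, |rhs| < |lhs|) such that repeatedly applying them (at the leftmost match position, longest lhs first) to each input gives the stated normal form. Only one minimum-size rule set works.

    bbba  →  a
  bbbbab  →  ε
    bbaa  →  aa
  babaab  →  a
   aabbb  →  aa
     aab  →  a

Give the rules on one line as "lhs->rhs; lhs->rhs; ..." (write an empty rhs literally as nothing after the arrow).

ab->; abb->aa; ba->a

  | bbba => bba => ba => a
  | bbbbab => bbbab => bbab => bab => ab => ε
  | bbaa => baa => aa
  | babaab => abaab => aab => a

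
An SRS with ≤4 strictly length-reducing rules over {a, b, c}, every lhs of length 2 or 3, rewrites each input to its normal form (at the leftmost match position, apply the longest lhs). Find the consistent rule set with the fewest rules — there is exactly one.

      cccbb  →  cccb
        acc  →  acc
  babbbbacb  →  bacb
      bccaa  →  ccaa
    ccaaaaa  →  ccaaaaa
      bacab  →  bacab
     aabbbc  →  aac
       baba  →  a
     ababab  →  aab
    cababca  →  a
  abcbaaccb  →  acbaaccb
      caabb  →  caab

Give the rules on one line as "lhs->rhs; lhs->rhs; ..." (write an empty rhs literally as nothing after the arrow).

  | cccbb => cccb
  | acc
  | babbbbacb => bbbacb => bbacb => bacb
  | bccaa => ccaa

bab->; bb->b; bc->c; cac->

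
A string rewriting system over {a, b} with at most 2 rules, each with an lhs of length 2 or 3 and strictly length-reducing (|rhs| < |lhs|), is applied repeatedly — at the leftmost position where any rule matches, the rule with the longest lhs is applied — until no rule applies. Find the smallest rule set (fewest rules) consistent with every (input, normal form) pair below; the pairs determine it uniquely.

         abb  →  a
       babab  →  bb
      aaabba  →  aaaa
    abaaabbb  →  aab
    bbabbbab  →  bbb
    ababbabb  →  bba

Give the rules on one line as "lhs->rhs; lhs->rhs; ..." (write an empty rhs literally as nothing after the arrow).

aba->; abb->a

  | abb => a
  | babab => bb
  | aaabba => aaaa
  | abaaabbb => aabbb => aab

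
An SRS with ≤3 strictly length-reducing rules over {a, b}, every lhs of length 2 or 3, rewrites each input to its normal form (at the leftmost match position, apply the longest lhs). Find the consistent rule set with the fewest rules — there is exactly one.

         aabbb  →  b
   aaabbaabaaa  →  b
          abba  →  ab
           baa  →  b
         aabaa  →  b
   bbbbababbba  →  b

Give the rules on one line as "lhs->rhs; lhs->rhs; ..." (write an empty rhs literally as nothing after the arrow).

aa->b; ba->b; bb->b

  | aabbb => bbbb => bbb => bb => b
  | aaabbaabaaa => babbaabaaa => bbbaabaaa => bbaabaaa => baabaaa => babaaa => bbaaa => baaa => baa => ba => b
  | abba => aba => ab
  | baa => ba => b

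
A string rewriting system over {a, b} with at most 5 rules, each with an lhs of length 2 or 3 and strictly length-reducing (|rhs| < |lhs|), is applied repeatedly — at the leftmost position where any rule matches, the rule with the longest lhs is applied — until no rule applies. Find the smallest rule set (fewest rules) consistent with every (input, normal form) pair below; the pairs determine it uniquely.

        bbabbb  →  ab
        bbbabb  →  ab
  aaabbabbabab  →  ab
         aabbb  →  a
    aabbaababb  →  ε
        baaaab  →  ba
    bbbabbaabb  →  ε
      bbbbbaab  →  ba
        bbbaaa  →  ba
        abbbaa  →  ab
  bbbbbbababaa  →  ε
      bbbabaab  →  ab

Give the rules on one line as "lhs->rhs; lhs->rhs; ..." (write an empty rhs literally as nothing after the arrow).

aa->; aab->a; bab->a; bb->

  | bbabbb => abbb => ab
  | bbbabb => babb => ab
  | aaabbabbabab => abbabbabab => aabbabab => ababab => aaab => ab
  | aabbb => abb => a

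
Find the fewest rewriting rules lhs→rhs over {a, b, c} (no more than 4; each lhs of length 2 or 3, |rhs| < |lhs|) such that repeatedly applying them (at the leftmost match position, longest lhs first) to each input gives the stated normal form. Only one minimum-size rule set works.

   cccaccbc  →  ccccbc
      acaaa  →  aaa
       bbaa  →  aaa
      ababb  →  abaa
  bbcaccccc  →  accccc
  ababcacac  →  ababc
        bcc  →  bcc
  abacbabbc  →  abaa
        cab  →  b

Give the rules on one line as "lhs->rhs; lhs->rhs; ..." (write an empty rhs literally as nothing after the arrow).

  | cccaccbc => ccccbc
  | acaaa => aaa
  | bbaa => aaa
  | ababb => abaa

aac->ba; bb->a; ca->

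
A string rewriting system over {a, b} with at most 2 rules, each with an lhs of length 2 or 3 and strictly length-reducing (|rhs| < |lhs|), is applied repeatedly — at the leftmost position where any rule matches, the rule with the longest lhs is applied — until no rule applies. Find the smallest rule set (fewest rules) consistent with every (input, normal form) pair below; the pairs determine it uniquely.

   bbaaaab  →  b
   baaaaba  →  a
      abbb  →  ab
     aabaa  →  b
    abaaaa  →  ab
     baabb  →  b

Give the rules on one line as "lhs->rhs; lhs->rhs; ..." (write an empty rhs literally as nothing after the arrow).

  | bbaaaab => aaaab => aab => b
  | baaaaba => baaba => bba => a
  | abbb => ab
  | aabaa => baa => b

aa->; bb->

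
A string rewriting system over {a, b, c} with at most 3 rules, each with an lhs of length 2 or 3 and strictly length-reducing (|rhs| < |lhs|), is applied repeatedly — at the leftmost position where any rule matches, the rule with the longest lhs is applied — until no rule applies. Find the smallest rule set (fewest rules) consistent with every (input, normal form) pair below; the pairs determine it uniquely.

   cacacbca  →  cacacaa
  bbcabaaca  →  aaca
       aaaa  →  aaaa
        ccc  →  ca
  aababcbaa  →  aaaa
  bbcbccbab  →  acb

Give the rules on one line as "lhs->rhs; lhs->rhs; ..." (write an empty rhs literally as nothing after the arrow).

  | cacacbca => cacacaa
  | bbcabaaca => baabaaca => abaaca => aaca
  | aaaa
  | ccc => ca

ba->; bc->a; ccc->ca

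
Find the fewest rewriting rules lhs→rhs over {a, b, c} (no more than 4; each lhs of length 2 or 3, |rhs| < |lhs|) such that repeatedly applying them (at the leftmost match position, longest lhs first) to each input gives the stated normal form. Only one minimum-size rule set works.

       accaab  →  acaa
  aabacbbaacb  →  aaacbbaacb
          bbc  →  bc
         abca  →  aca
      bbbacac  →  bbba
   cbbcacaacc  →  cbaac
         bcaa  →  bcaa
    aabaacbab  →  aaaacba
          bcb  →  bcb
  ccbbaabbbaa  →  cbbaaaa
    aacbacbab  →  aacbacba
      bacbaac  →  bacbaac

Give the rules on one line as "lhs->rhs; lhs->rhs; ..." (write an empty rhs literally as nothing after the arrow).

  | accaab => acaab => acaa
  | aabacbbaacb => aaacbbaacb
  | bbc => bc
  | abca => aca

ab->a; bbc->bc; cac->; cc->c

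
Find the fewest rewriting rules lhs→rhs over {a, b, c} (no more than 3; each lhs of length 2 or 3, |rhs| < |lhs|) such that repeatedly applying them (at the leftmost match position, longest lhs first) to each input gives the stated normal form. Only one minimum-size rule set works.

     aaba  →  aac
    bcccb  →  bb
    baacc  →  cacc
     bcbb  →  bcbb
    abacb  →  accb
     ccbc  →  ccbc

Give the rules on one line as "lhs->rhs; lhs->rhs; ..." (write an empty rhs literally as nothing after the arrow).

ba->c; ccc->

  | aaba => aac
  | bcccb => bb
  | baacc => cacc
  | bcbb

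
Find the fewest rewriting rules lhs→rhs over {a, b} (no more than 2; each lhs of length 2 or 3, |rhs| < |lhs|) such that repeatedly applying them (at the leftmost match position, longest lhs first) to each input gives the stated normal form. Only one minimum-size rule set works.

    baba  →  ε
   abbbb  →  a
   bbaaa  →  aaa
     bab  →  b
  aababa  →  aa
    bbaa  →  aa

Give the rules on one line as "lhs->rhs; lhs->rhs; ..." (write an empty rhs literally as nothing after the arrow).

  | baba => ba => ε
  | abbbb => abb => a
  | bbaaa => aaa
  | bab => b

ba->; bb->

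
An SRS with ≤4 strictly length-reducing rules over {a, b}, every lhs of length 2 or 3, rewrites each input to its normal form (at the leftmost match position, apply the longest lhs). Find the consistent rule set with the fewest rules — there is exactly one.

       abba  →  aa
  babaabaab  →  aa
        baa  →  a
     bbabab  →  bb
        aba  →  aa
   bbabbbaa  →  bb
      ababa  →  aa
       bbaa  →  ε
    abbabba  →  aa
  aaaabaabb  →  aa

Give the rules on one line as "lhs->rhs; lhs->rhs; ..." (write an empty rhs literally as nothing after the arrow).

aaa->aa; ab->a; ba->

  | abba => aba => aa
  | babaabaab => baabaab => abaab => aaab => aab => aa
  | baa => a
  | bbabab => bbab => bb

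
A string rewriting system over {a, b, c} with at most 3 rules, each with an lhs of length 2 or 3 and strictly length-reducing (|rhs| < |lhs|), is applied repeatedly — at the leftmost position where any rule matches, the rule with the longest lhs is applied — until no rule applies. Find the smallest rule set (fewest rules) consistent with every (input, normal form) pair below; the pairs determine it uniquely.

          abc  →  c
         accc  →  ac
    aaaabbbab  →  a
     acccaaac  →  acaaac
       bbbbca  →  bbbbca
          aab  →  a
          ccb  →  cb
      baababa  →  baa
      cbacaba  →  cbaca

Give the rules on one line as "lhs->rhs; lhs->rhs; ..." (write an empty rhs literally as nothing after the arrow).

  | abc => c
  | accc => acc => ac
  | aaaabbbab => aaabbab => aabab => aab => a
  | acccaaac => accaaac => acaaac

ab->; cc->c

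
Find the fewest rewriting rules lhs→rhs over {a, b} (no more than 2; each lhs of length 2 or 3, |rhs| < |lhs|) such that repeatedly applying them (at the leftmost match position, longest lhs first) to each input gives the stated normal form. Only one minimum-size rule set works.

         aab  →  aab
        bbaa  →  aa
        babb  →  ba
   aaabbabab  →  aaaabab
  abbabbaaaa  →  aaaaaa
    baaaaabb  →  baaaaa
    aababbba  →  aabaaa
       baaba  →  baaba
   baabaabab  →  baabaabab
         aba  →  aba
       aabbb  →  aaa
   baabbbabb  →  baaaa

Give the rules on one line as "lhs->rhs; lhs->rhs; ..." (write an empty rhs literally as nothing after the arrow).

bb->; bbb->a

  | aab
  | bbaa => aa
  | babb => ba
  | aaabbabab => aaaabab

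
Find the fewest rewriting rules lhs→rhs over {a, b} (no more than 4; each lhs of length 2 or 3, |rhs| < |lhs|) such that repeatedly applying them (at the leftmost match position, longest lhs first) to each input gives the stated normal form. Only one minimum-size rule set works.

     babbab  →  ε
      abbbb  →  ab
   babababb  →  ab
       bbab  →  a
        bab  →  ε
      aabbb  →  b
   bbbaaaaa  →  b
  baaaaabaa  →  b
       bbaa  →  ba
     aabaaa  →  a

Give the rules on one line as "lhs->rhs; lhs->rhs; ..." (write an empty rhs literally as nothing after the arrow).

  | babbab => bab => ε
  | abbbb => aabb => bbb => ab
  | babababb => ababb => ab
  | bbab => aab => bb => a

aa->b; bab->; bb->a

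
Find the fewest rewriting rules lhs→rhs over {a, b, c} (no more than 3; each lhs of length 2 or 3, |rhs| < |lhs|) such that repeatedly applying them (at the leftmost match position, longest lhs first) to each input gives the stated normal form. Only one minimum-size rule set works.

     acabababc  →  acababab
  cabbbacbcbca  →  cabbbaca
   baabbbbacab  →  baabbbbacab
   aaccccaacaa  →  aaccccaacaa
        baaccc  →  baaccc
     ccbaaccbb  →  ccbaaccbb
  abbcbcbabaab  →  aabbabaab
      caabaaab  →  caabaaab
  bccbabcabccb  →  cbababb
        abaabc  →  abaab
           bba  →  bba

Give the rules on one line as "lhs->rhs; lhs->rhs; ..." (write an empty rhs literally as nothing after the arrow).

abc->ab; bbc->a; bc->

  | acabababc => acababab
  | cabbbacbcbca => cabbbacbca => cabbbaca
  | baabbbbacab
  | aaccccaacaa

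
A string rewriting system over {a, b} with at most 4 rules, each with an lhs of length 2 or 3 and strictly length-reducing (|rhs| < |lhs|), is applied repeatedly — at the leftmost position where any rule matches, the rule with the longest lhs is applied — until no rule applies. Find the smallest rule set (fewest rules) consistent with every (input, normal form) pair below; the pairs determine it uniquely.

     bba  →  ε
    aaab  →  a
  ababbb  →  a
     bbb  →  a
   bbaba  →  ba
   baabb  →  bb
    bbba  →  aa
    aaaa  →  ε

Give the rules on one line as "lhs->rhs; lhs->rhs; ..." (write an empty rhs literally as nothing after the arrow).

aaa->bb; baa->; bba->; bbb->a

  | bba => ε
  | aaab => bbb => a
  | ababbb => abaa => a
  | bbb => a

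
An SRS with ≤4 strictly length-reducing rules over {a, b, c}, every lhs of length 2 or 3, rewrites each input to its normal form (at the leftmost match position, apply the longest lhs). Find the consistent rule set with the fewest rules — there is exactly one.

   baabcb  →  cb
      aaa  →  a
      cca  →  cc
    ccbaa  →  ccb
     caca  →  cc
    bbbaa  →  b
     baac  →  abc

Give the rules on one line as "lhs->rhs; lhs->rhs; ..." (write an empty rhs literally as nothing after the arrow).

  | baabcb => abbcb => aacb => cb
  | aaa => a
  | cca => cc
  | ccbaa => ccab => ccb

aa->; baa->ab; bb->a; ca->c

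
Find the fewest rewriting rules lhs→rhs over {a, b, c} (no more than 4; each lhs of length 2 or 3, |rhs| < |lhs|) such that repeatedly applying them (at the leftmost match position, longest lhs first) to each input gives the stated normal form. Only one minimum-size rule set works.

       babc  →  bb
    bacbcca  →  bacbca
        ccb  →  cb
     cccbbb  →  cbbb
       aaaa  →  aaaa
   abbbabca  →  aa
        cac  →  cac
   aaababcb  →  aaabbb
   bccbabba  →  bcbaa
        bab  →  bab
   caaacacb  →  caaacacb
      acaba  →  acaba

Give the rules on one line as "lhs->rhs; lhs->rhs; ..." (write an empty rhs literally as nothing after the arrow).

  | babc => bb
  | bacbcca => bacbca
  | ccb => cb
  | cccbbb => ccbbb => cbbb

abc->b; bba->a; cc->c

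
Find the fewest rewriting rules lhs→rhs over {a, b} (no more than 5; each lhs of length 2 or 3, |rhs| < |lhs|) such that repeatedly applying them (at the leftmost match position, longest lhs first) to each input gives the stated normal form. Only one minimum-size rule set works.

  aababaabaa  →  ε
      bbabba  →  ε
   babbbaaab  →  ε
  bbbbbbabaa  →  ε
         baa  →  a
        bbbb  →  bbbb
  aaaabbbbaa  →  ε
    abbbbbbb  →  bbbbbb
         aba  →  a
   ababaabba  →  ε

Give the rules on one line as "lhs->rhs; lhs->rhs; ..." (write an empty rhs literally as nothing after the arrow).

aa->; ab->; ba->; bba->ab

  | aababaabaa => babaabaa => baabaa => abaa => aa => ε
  | bbabba => abbba => bba => ab => ε
  | babbbaaab => bbbaaab => babaab => baab => ab => ε
  | bbbbbbabaa => bbbbabbaa => bbabbbaa => abbbbaa => bbbaa => baba => ba => ε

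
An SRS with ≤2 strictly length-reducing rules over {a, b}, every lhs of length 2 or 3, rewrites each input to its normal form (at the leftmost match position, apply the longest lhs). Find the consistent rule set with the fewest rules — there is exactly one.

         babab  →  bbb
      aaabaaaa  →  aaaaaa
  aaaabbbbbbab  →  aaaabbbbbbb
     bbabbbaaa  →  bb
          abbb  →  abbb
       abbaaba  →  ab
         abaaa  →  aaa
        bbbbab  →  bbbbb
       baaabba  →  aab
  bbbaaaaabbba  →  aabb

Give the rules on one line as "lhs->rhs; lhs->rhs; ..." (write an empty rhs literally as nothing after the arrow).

ba->; bab->bb

  | babab => bbab => bbb
  | aaabaaaa => aaaaaa
  | aaaabbbbbbab => aaaabbbbbbb
  | bbabbbaaa => bbbbbaaa => bbbbaa => bbba => bb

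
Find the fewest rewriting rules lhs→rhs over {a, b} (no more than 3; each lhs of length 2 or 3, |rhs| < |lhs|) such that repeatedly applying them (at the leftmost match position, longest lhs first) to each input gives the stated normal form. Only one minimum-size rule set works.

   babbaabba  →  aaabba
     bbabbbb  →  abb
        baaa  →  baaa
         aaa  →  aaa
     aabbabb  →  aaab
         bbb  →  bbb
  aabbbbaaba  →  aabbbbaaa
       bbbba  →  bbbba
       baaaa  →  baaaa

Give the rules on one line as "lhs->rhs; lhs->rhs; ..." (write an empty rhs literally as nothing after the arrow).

aba->aa; bab->a

  | babbaabba => abaabba => aaabba
  | bbabbbb => babbb => abb
  | baaa
  | aaa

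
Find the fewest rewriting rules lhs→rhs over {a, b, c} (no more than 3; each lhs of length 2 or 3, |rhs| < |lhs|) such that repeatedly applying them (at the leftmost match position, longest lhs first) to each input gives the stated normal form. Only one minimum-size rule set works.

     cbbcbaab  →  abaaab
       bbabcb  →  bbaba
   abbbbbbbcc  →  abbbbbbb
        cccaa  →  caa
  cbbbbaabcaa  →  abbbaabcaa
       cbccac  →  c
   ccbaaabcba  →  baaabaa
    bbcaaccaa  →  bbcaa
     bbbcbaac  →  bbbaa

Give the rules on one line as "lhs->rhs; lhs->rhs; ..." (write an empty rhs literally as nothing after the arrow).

  | cbbcbaab => abcbaab => abaaab
  | bbabcb => bbaba
  | abbbbbbbcc => abbbbbbb
  | cccaa => caa

ac->; cb->a; cc->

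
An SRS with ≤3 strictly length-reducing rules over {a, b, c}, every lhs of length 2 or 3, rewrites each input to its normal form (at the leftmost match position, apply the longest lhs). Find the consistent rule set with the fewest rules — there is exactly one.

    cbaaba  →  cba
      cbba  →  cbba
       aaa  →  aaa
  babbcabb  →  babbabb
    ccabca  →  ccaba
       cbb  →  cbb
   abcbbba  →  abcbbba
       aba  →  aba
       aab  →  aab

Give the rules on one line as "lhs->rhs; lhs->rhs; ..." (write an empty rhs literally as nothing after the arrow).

baa->; bca->ba

  | cbaaba => cba
  | cbba
  | aaa
  | babbcabb => babbabb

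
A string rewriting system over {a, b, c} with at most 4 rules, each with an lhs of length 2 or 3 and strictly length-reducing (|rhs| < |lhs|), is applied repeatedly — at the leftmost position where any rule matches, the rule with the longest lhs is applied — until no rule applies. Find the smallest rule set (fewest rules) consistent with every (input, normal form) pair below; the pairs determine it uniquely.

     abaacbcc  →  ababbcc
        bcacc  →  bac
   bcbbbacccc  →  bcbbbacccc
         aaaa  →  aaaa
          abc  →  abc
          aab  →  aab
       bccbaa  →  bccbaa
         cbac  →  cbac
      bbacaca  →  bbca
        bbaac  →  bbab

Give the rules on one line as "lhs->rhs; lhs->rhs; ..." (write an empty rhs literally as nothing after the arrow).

  | abaacbcc => ababbcc
  | bcacc => bac
  | bcbbbacccc
  | aaaa

aac->ab; aca->; cac->a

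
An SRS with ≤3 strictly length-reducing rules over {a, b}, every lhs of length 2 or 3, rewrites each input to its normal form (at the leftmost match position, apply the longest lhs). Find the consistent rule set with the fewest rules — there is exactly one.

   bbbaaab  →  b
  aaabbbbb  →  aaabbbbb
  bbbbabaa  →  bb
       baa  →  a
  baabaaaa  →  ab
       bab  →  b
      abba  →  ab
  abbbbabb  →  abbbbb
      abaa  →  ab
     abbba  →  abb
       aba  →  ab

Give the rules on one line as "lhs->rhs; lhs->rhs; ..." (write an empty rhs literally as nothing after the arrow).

aba->ab; ba->

  | bbbaaab => bbaab => bab => b
  | aaabbbbb
  | bbbbabaa => bbbbaa => bbba => bb
  | baa => a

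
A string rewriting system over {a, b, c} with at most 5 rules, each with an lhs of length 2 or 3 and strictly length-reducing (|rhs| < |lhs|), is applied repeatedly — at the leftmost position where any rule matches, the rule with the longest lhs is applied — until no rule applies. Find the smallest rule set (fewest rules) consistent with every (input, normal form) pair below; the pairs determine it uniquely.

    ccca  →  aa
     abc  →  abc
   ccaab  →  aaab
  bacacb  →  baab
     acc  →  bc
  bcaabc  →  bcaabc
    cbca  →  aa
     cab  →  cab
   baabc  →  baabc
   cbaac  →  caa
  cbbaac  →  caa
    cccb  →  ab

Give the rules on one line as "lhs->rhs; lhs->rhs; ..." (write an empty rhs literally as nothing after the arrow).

  | ccca => aca => aa
  | abc
  | ccaab => aaab
  | bacacb => baacb => baab

ac->a; acc->bc; cb->c; cc->a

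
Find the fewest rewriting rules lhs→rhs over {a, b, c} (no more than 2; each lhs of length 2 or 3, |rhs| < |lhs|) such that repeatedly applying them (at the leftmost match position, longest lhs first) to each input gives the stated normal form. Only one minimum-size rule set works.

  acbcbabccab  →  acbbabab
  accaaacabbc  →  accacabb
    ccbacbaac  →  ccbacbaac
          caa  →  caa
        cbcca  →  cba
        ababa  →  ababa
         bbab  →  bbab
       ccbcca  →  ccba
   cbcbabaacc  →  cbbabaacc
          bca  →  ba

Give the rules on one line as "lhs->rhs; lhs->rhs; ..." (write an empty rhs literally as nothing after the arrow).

  | acbcbabccab => acbbabccab => acbbabcab => acbbabab
  | accaaacabbc => accacabbc => accacabb
  | ccbacbaac
  | caa

aaa->a; bc->b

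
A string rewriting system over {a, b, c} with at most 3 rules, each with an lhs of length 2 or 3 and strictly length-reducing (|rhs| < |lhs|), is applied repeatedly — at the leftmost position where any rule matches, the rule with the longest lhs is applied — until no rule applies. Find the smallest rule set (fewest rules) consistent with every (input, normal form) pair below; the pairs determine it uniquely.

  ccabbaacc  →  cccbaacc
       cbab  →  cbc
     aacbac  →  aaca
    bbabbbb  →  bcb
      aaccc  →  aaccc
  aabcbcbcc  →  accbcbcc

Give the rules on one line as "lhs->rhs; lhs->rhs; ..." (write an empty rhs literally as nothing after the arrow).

ab->c; bac->a; bb->b

  | ccabbaacc => cccbaacc
  | cbab => cbc
  | aacbac => aaca
  | bbabbbb => babbbb => bcbbb => bcbb => bcb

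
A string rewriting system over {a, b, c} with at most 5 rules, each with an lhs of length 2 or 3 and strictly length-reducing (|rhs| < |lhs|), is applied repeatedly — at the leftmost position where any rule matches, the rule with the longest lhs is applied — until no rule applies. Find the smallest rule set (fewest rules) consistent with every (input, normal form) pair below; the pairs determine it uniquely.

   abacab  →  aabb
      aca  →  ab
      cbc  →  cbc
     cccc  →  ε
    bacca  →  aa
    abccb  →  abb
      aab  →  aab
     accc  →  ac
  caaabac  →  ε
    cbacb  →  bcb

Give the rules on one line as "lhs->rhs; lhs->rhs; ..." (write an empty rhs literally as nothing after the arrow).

  | abacab => aacab => aabb
  | aca => ab
  | cbc
  | cccc => cc => ε

aaa->c; ba->a; ca->b; cc->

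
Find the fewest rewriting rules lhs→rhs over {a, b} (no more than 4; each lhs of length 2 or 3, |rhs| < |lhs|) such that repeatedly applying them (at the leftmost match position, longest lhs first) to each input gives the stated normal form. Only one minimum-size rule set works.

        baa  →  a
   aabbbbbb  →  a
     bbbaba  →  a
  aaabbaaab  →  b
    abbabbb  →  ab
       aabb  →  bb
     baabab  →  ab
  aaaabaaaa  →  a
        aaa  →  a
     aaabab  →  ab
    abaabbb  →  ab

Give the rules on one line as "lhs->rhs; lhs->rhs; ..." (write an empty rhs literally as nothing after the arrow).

  | baa => a
  | aabbbbbb => bbbbbb => abbbb => abb => a
  | bbbaba => ababa => aba => a
  | aaabbaaab => abbaaab => aaaab => aab => b

aa->; abb->a; ba->; bbb->ab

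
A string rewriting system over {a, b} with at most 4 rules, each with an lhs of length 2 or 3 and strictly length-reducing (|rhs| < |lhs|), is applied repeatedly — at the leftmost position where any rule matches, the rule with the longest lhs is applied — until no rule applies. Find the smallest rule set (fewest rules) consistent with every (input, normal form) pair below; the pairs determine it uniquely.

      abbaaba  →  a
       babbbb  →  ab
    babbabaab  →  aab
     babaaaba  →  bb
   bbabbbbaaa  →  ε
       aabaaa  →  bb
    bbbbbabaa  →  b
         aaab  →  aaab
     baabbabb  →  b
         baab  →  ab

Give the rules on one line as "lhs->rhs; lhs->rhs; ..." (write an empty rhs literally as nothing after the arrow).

aba->bb; ba->; bab->ab; bbb->

  | abbaaba => ababa => bbba => a
  | babbbb => abbbb => ab
  | babbabaab => abbabaab => ababaab => bbbaab => aab
  | babaaaba => abaaaba => bbaaba => baba => aba => bb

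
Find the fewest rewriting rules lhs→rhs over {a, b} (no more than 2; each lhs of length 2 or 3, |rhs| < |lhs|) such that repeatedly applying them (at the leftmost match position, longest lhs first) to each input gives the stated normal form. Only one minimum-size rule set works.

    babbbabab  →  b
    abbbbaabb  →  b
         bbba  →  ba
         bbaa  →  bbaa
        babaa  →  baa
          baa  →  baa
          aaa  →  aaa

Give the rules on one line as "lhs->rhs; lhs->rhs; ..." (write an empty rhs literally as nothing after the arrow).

  | babbbabab => bbbabab => babab => bab => b
  | abbbbaabb => bbbaabb => baabb => bab => b
  | bbba => ba
  | bbaa

ab->; bbb->b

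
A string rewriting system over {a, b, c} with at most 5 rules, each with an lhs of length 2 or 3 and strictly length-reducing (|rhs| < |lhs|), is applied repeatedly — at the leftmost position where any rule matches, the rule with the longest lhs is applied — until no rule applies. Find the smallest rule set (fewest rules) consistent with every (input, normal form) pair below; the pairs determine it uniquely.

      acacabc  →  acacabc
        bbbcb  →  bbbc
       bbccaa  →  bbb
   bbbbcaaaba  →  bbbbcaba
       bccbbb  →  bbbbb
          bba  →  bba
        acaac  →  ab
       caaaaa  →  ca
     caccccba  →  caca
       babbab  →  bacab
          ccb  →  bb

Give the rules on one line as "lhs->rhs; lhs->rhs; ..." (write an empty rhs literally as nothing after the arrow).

aa->; abb->ac; cb->c; cc->b

  | acacabc
  | bbbcb => bbbc
  | bbccaa => bbbaa => bbb
  | bbbbcaaaba => bbbbcaba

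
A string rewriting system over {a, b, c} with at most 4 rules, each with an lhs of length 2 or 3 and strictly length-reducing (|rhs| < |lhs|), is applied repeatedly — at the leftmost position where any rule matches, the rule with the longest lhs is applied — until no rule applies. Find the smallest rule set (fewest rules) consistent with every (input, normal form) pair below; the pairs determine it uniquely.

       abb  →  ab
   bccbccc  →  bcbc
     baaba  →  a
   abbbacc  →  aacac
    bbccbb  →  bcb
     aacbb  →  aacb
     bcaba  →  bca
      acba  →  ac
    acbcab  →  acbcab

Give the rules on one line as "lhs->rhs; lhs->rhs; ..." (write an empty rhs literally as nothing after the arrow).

  | abb => ab
  | bccbccc => bcbccc => bcbcc => bcbc
  | baaba => aba => a
  | abbbacc => aacacc => aacac

ba->; bb->b; bbb->ac; cc->c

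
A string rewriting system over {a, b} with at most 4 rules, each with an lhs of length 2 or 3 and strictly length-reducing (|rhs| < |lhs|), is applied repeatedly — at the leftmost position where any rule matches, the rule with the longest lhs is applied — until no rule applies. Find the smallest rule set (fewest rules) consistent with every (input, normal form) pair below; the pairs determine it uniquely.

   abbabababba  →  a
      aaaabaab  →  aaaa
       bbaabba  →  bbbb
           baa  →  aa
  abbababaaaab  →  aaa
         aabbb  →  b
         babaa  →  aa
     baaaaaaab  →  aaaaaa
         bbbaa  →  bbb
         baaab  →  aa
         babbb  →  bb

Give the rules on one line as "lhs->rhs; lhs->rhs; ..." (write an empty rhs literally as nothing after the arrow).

ab->; ba->a; bba->bb

  | abbabababba => babababba => abababba => ababba => abba => ba => a
  | aaaabaab => aaaaab => aaaa
  | bbaabba => bbabba => bbbba => bbbb
  | baa => aa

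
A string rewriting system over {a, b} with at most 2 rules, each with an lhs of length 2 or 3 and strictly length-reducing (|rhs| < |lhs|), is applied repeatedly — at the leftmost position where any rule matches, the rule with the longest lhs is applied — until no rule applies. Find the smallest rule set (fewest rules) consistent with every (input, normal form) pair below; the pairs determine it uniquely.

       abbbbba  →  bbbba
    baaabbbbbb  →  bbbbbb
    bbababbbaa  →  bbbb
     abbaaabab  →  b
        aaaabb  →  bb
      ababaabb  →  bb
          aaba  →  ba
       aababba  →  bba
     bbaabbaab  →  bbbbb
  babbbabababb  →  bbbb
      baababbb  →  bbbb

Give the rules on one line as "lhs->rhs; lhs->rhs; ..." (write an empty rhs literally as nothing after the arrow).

  | abbbbba => bbbba
  | baaabbbbbb => babbbbbb => bbbbbb
  | bbababbbaa => bbabbbaa => bbbbaa => bbbb
  | abbaaabab => baaabab => babab => bab => b

aa->; ab->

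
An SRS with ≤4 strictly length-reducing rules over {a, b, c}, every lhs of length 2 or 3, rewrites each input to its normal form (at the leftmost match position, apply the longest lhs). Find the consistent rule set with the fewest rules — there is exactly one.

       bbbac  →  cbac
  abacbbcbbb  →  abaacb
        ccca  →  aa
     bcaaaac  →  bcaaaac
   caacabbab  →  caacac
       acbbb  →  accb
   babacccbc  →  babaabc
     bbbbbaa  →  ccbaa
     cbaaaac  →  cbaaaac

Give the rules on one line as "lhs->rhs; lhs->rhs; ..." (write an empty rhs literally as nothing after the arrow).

bb->c; bba->b; ccc->a

  | bbbac => cbac
  | abacbbcbbb => abacccbbb => abaabbb => abaacb
  | ccca => aa
  | bcaaaac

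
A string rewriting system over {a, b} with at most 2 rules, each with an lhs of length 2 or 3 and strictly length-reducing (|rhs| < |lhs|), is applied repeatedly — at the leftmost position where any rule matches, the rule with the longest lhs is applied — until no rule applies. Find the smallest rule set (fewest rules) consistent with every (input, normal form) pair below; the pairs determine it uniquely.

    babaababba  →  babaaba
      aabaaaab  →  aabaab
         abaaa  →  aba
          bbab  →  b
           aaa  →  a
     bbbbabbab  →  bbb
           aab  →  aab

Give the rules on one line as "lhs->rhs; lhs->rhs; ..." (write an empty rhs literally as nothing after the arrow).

  | babaababba => babaaba
  | aabaaaab => aabaab
  | abaaa => aba
  | bbab => b

aaa->a; bba->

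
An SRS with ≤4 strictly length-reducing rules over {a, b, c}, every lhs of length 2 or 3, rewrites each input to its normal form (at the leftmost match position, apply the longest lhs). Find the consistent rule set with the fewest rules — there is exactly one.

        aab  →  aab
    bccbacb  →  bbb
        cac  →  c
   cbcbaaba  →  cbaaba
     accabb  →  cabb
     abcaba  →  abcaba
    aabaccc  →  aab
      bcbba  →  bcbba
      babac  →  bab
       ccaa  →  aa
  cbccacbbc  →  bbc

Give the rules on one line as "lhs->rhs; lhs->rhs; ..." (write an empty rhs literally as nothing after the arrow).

  | aab
  | bccbacb => bbacb => bbb
  | cac => c
  | cbcbaaba => cbaaba

ac->; cbc->c; cc->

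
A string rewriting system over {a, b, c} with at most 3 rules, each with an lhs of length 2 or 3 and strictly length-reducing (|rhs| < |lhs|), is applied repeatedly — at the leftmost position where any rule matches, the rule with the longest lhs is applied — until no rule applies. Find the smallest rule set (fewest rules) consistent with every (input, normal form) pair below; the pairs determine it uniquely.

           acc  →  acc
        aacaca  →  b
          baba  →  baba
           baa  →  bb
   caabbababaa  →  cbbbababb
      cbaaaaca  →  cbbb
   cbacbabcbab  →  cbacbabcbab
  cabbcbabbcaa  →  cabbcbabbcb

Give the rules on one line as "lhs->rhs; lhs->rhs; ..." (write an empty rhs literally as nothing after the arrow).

  | acc
  | aacaca => aaca => aa => b
  | baba
  | baa => bb

aa->b; aac->a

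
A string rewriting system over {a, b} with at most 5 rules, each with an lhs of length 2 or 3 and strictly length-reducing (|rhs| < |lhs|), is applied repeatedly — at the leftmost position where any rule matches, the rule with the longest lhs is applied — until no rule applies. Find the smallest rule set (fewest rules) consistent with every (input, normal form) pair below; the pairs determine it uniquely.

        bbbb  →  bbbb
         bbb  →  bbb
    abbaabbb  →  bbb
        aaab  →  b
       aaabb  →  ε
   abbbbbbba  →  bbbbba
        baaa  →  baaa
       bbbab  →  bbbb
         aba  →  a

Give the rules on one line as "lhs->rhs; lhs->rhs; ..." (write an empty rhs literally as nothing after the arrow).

aab->b; ab->b; aba->a; abb->

  | bbbb
  | bbb
  | abbaabbb => aabbb => bbb
  | aaab => ab => b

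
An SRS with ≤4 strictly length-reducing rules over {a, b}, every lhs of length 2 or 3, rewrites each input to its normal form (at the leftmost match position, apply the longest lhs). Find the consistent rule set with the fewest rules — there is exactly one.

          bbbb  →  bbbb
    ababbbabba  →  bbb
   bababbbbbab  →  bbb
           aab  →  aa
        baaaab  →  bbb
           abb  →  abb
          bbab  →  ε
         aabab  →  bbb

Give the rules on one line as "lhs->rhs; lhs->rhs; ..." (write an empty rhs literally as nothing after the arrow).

aaa->bb; aab->aa; ba->; bab->a

  | bbbb
  | ababbbabba => aabbabba => aababba => aaabba => bbbba => bbb
  | bababbbbbab => aabbbbbab => aabbbbab => aabbbab => aabbab => aabab => aaab => bbb
  | aab => aa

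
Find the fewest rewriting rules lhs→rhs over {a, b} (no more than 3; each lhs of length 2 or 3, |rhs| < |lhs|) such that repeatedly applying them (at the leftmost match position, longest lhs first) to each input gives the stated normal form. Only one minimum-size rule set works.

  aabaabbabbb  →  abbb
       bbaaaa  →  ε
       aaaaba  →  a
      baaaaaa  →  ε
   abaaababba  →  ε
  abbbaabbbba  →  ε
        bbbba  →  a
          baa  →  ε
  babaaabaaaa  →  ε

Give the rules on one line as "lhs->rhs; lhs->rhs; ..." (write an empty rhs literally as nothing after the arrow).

aa->; ba->a

  | aabaabbabbb => baabbabbb => aabbabbb => bbabbb => babbb => abbb
  | bbaaaa => baaaa => aaaa => aa => ε
  | aaaaba => aaba => ba => a
  | baaaaaa => aaaaaa => aaaa => aa => ε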